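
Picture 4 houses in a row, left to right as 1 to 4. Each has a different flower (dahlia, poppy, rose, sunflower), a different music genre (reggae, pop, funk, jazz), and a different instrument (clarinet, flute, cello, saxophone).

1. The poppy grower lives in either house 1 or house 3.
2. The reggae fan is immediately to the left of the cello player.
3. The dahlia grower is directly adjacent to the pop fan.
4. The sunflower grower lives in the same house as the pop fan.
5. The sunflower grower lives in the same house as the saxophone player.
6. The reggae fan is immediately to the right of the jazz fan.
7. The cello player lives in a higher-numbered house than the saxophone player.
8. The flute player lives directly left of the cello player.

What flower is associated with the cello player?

rose

So house 4 gets funk for music genre.
The poppy grower is narrowed to house 1 or 3; consider each.
Placing it in house 1 leads to a contradiction, so it's in house 3.
House 3 music genre: only reggae fits.
From clue 2, the cello player must be in house 4.
Clue 6: the jazz fan is in house 2.
Clue 8 places the flute player in house 3.
That leaves rose as the flower for house 4.
House 1's music genre must be pop (nothing else left).
By clue 3, the dahlia grower is in house 2.
By clue 4, the sunflower grower is in house 1.
Clue 5: the saxophone player is in house 1.
The only instrument still possible for house 2 is clarinet.
So: house 1 = sunflower/pop/saxophone, house 2 = dahlia/jazz/clarinet, house 3 = poppy/reggae/flute, house 4 = rose/funk/cello.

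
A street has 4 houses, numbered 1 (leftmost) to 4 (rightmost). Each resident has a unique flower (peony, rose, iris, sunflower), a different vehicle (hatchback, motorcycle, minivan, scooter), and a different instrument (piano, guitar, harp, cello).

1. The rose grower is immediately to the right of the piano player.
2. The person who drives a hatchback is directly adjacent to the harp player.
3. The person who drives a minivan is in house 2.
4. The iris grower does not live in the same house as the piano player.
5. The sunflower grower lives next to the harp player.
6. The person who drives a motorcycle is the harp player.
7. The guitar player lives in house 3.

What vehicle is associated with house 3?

The person who drives a minivan is in house 2 (clue 3).
Clue 7 places the guitar player in house 3.
Clue 6: the person who drives a motorcycle is in house 4.
By clue 6, the harp player is in house 4.
From clue 2, the person who drives a hatchback must be in house 3.
The sunflower grower is in house 3 (clue 5).
House 1 vehicle: only scooter fits.
Clue 1: the piano player is in house 1.
The only flower still possible for house 1 is peony.
That leaves rose as the flower for house 2.
The only flower still possible for house 4 is iris.
The only instrument still possible for house 2 is cello.
So: house 1 = peony/scooter/piano, house 2 = rose/minivan/cello, house 3 = sunflower/hatchback/guitar, house 4 = iris/motorcycle/harp.

hatchback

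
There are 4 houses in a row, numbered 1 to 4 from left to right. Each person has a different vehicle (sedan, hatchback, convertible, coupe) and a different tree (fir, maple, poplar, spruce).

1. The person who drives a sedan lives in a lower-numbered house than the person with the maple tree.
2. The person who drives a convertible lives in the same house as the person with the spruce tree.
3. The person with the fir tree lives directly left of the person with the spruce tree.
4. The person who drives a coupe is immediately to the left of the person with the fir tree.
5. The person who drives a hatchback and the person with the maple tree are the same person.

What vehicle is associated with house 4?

That leaves poplar as the tree for house 1.
The person who drives a convertible is narrowed to house 3 or 4; consider each.
Placing it in house 4 leads to a contradiction, so it's in house 3.
By clue 2, the person with the spruce tree is in house 3.
Clue 3: the person with the fir tree is in house 2.
The person who drives a coupe is in house 1 (clue 4).
So house 4 gets hatchback for vehicle.
That leaves maple as the tree for house 4.
That leaves sedan as the vehicle for house 2.
So: house 1 = coupe/poplar, house 2 = sedan/fir, house 3 = convertible/spruce, house 4 = hatchback/maple.

hatchback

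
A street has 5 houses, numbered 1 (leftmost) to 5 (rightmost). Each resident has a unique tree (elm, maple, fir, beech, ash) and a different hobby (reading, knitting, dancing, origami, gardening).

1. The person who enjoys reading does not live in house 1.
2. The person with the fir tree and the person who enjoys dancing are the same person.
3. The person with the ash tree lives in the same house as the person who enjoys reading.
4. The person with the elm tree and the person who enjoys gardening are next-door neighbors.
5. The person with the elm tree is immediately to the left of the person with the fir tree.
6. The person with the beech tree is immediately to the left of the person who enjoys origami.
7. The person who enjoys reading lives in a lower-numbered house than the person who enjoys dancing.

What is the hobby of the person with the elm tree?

origami

The person with the ash tree is narrowed to house 2 or 3 or 4; consider each.
Placing it in house 3 and house 4 leads to a contradiction, so it's in house 2.
Clue 3: the person who enjoys reading is in house 2.
So house 1 gets maple for tree.
The only tree still possible for house 5 is fir.
House 1's hobby must be knitting (nothing else left).
By clue 2, the person who enjoys dancing is in house 5.
By clue 5, the person with the elm tree is in house 4.
House 3 tree: only beech fits.
House 3's hobby must be gardening (nothing else left).
So house 4 gets origami for hobby.
So: house 1 = maple/knitting, house 2 = ash/reading, house 3 = beech/gardening, house 4 = elm/origami, house 5 = fir/dancing.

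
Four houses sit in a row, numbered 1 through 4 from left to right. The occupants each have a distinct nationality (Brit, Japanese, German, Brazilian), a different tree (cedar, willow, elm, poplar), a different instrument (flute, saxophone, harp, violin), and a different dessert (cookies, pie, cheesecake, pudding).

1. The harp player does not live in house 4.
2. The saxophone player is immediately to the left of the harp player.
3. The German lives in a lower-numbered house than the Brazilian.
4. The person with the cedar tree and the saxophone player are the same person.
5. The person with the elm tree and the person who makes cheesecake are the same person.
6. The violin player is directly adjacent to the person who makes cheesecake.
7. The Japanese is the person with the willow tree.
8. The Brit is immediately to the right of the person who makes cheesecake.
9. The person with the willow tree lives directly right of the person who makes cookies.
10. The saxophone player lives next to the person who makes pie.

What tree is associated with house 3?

That leaves pudding as the dessert for house 4.
House 1's nationality must be German (nothing else left).
The person with the cedar tree is narrowed to house 1 or 2; consider each.
Placing it in house 2 leads to a contradiction, so it's in house 1.
From clue 4, the saxophone player must be in house 1.
Clue 10: the person who makes pie is in house 2.
Clue 2 places the harp player in house 2.
The person with the elm tree is in house 3 (clue 5).
Clue 5: the person who makes cheesecake is in house 3.
The Brit is in house 4 (clue 8).
House 3 instrument: only flute fits.
So house 4 gets violin for instrument.
So house 1 gets cookies for dessert.
From clue 7, the Japanese must be in house 2.
By clue 7, the person with the willow tree is in house 2.
House 3's nationality must be Brazilian (nothing else left).
The only tree still possible for house 4 is poplar.
So: house 1 = German/cedar/saxophone/cookies, house 2 = Japanese/willow/harp/pie, house 3 = Brazilian/elm/flute/cheesecake, house 4 = Brit/poplar/violin/pudding.

elm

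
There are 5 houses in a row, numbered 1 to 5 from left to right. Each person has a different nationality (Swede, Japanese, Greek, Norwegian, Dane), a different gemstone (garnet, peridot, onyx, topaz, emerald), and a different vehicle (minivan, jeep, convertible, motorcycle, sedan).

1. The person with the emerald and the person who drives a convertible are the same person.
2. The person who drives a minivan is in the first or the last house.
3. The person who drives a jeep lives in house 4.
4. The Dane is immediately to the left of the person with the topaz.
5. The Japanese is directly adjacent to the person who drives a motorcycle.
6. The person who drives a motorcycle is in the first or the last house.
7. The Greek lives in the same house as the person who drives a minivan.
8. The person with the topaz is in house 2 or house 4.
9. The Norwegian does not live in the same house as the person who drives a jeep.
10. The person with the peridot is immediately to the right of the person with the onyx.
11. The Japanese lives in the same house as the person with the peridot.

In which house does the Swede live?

Clue 3 places the person who drives a jeep in house 4.
The Dane is narrowed to house 1 or 3; consider each.
Placing it in house 1 leads to a contradiction, so it's in house 3.
Clue 4 places the person with the topaz in house 4.
Clue 10 places the person with the onyx in house 1.
Clue 11 places the Japanese in house 2.
House 4 nationality: only Swede fits.
House 2's gemstone must be peridot (nothing else left).
Clue 5 places the person who drives a motorcycle in house 1.
That leaves sedan as the vehicle for house 2.
House 3's vehicle must be convertible (nothing else left).
House 5 vehicle: only minivan fits.
Clue 1 places the person with the emerald in house 3.
By clue 7, the Greek is in house 5.
House 1 nationality: only Norwegian fits.
So house 5 gets garnet for gemstone.
So: house 1 = Norwegian/onyx/motorcycle, house 2 = Japanese/peridot/sedan, house 3 = Dane/emerald/convertible, house 4 = Swede/topaz/jeep, house 5 = Greek/garnet/minivan.

4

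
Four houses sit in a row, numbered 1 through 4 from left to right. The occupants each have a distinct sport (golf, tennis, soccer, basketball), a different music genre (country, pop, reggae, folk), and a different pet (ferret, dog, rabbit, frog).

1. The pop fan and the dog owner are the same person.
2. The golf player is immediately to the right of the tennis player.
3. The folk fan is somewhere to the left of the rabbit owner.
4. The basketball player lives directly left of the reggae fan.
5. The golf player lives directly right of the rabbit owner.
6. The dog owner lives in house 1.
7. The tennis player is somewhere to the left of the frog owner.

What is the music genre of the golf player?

country

The dog owner is in house 1 (clue 6).
By clue 1, the pop fan is in house 1.
So house 2 gets folk for music genre.
Clue 3: the rabbit owner is in house 3.
Clue 5 places the golf player in house 4.
House 1's sport must be soccer (nothing else left).
House 2's pet must be ferret (nothing else left).
That leaves frog as the pet for house 4.
The tennis player is in house 3 (clue 2).
So house 2 gets basketball for sport.
Clue 4: the reggae fan is in house 3.
House 4 music genre: only country fits.
So: house 1 = soccer/pop/dog, house 2 = basketball/folk/ferret, house 3 = tennis/reggae/rabbit, house 4 = golf/country/frog.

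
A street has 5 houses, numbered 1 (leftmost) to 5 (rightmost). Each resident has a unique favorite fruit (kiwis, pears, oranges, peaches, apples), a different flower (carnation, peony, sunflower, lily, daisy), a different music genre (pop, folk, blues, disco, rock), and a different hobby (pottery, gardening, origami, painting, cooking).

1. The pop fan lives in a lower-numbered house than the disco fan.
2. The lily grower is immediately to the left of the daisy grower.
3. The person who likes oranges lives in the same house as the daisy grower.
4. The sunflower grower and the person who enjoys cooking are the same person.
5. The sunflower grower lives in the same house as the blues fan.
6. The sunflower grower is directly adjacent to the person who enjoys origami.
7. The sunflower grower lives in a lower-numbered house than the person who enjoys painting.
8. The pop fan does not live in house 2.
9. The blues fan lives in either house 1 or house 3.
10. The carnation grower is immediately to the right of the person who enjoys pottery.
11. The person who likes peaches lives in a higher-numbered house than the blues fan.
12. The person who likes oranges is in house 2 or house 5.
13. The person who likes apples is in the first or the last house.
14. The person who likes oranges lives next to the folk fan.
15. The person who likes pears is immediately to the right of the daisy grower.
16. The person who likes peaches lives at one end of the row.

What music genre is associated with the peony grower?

pop

The person who likes peaches is in house 5 (clue 16).
The only favorite fruit still possible for house 1 is apples.
Clue 3: the daisy grower is in house 2.
Clue 15 places the person who likes pears in house 3.
That leaves oranges as the favorite fruit for house 2.
That leaves kiwis as the favorite fruit for house 4.
Clue 2 places the lily grower in house 1.
Clue 4 places the person who enjoys cooking in house 3.
The blues fan is in house 3 (clue 5).
House 3 flower: only sunflower fits.
House 1's hobby must be gardening (nothing else left).
The only hobby still possible for house 5 is painting.
Clue 10: the carnation grower is in house 5.
The person who enjoys pottery is in house 4 (clue 10).
So house 4 gets peony for flower.
That leaves folk as the music genre for house 1.
House 2's hobby must be origami (nothing else left).
From clue 1, the disco fan must be in house 5.
That leaves rock as the music genre for house 2.
The only music genre still possible for house 4 is pop.
So: house 1 = apples/lily/folk/gardening, house 2 = oranges/daisy/rock/origami, house 3 = pears/sunflower/blues/cooking, house 4 = kiwis/peony/pop/pottery, house 5 = peaches/carnation/disco/painting.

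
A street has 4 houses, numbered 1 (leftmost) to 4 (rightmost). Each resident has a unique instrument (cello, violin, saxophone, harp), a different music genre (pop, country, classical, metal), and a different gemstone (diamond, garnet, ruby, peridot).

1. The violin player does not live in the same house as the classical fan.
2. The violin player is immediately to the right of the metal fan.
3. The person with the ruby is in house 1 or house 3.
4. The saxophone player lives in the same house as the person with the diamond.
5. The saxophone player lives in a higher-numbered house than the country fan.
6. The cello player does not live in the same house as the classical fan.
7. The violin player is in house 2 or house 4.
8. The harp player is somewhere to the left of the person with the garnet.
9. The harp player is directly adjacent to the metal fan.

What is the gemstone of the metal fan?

From clue 9, the harp player must be in house 2.
The only instrument still possible for house 1 is cello.
The only instrument still possible for house 3 is saxophone.
The only instrument still possible for house 4 is violin.
Clue 2: the metal fan is in house 3.
Clue 4: the person with the diamond is in house 3.
House 4's music genre must be pop (nothing else left).
That leaves ruby as the gemstone for house 1.
House 2 gemstone: only peridot fits.
House 4 gemstone: only garnet fits.
House 1's music genre must be country (nothing else left).
House 2 music genre: only classical fits.
So: house 1 = cello/country/ruby, house 2 = harp/classical/peridot, house 3 = saxophone/metal/diamond, house 4 = violin/pop/garnet.

diamond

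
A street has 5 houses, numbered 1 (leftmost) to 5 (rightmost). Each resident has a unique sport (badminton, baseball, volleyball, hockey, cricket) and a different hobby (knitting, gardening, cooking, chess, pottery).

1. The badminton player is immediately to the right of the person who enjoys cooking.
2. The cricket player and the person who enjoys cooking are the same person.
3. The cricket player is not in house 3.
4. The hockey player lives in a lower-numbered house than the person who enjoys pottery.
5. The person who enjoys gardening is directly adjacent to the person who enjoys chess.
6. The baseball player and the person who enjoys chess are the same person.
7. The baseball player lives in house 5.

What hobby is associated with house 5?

chess

From clue 7, the baseball player must be in house 5.
The person who enjoys chess is in house 5 (clue 6).
From clue 5, the person who enjoys gardening must be in house 4.
That leaves volleyball as the sport for house 4.
That leaves badminton as the sport for house 3.
Clue 1 places the person who enjoys cooking in house 2.
Clue 2: the cricket player is in house 2.
House 1's sport must be hockey (nothing else left).
That leaves knitting as the hobby for house 1.
House 3's hobby must be pottery (nothing else left).
So: house 1 = hockey/knitting, house 2 = cricket/cooking, house 3 = badminton/pottery, house 4 = volleyball/gardening, house 5 = baseball/chess.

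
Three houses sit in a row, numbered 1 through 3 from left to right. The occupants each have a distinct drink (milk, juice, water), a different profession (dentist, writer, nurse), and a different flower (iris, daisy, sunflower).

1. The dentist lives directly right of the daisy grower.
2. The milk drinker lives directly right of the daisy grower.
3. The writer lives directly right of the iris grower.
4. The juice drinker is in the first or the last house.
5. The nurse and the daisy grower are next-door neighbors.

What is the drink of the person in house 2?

water

So house 1 gets nurse for profession.
So house 3 gets sunflower for flower.
From clue 5, the daisy grower must be in house 2.
The only flower still possible for house 1 is iris.
The dentist is in house 3 (clue 1).
Clue 2: the milk drinker is in house 3.
Clue 3 places the writer in house 2.
So house 1 gets juice for drink.
So house 2 gets water for drink.
So: house 1 = juice/nurse/iris, house 2 = water/writer/daisy, house 3 = milk/dentist/sunflower.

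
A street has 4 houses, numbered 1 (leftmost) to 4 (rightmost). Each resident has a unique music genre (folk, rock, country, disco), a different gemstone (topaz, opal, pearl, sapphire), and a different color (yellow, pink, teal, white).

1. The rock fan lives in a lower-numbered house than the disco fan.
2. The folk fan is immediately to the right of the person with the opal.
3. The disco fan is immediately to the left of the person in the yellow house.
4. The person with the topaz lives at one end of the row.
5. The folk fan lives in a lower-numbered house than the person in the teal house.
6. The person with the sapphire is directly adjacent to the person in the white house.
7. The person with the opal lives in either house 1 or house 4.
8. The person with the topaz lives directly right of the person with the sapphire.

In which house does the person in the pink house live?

By clue 7, the person with the opal is in house 1.
Clue 8 places the person with the topaz in house 4.
By clue 8, the person with the sapphire is in house 3.
The only music genre still possible for house 4 is country.
House 2's gemstone must be pearl (nothing else left).
Clue 2 places the folk fan in house 2.
So house 1 gets rock for music genre.
House 3 music genre: only disco fits.
That leaves pink as the color for house 1.
The only color still possible for house 2 is white.
Clue 3: the person in the yellow house is in house 4.
So house 3 gets teal for color.
So: house 1 = rock/opal/pink, house 2 = folk/pearl/white, house 3 = disco/sapphire/teal, house 4 = country/topaz/yellow.

1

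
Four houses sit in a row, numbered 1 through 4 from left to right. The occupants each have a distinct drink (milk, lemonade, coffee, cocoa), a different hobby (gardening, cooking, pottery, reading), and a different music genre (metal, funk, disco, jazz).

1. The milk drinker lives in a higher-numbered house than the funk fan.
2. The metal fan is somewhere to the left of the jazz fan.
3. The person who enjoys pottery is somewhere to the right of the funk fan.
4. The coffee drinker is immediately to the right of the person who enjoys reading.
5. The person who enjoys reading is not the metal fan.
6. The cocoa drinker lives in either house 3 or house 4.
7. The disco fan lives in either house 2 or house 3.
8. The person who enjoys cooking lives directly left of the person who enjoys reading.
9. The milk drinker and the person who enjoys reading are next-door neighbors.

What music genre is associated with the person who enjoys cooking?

metal

That leaves lemonade as the drink for house 1.
House 4's music genre must be jazz (nothing else left).
So house 2 gets milk for drink.
Clue 1 places the funk fan in house 1.
By clue 9, the person who enjoys reading is in house 3.
The coffee drinker is in house 4 (clue 4).
Clue 5 places the metal fan in house 2.
Clue 8 places the person who enjoys cooking in house 2.
The only drink still possible for house 3 is cocoa.
House 1's hobby must be gardening (nothing else left).
House 4's hobby must be pottery (nothing else left).
So house 3 gets disco for music genre.
So: house 1 = lemonade/gardening/funk, house 2 = milk/cooking/metal, house 3 = cocoa/reading/disco, house 4 = coffee/pottery/jazz.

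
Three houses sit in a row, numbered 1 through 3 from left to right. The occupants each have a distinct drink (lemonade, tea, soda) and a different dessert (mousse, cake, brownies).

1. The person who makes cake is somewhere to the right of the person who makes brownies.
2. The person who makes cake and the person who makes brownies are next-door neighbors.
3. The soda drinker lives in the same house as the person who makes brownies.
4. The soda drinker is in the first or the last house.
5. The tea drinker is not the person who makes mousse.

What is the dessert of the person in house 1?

brownies

From clue 4, the soda drinker must be in house 1.
From clue 3, the person who makes brownies must be in house 1.
The person who makes cake is in house 2 (clue 2).
House 3's dessert must be mousse (nothing else left).
From clue 5, the tea drinker must be in house 2.
That leaves lemonade as the drink for house 3.
So: house 1 = soda/brownies, house 2 = tea/cake, house 3 = lemonade/mousse.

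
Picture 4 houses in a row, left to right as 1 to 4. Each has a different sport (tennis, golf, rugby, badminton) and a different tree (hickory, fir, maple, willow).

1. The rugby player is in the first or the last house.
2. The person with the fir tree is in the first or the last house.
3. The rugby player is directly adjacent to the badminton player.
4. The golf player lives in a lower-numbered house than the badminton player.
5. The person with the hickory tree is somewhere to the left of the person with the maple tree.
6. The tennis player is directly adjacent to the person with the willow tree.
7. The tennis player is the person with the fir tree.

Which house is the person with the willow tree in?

The only sport still possible for house 3 is badminton.
From clue 3, the rugby player must be in house 4.
That leaves golf as the sport for house 2.
Clue 6 places the person with the willow tree in house 2.
From clue 7, the person with the fir tree must be in house 1.
The only sport still possible for house 1 is tennis.
So house 4 gets maple for tree.
The only tree still possible for house 3 is hickory.
So: house 1 = tennis/fir, house 2 = golf/willow, house 3 = badminton/hickory, house 4 = rugby/maple.

2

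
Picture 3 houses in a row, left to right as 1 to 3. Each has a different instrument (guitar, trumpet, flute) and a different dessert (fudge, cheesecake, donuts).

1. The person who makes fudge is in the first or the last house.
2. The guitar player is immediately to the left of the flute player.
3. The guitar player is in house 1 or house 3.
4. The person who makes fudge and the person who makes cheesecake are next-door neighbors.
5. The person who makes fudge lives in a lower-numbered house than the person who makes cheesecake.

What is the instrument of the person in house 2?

Clue 3: the guitar player is in house 1.
The person who makes cheesecake is in house 2 (clue 4).
Clue 5: the person who makes fudge is in house 1.
House 3 dessert: only donuts fits.
Clue 2 places the flute player in house 2.
House 3 instrument: only trumpet fits.
So: house 1 = guitar/fudge, house 2 = flute/cheesecake, house 3 = trumpet/donuts.

flute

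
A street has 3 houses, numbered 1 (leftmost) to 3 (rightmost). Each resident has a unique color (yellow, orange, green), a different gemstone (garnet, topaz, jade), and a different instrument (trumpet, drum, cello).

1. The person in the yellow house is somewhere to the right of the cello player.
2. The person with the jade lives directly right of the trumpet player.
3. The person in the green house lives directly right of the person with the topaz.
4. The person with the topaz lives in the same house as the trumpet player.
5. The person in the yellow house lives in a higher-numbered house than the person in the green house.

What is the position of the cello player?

2

Clue 5: the person in the yellow house is in house 3.
By clue 5, the person in the green house is in house 2.
House 1 color: only orange fits.
So house 3 gets drum for instrument.
Clue 3: the person with the topaz is in house 1.
The trumpet player is in house 1 (clue 4).
The only instrument still possible for house 2 is cello.
By clue 2, the person with the jade is in house 2.
The only gemstone still possible for house 3 is garnet.
So: house 1 = orange/topaz/trumpet, house 2 = green/jade/cello, house 3 = yellow/garnet/drum.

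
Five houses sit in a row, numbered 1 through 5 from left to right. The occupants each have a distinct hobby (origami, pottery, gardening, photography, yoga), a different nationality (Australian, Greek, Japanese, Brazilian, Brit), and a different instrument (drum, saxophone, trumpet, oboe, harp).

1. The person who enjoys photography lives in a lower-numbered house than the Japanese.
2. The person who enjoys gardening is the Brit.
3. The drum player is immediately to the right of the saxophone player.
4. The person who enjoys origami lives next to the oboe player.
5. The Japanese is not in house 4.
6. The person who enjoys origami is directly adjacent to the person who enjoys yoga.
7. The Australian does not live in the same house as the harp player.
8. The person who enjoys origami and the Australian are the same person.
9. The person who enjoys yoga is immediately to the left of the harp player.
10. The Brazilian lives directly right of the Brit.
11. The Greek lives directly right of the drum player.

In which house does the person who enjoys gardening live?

The Greek is narrowed to house 3 or 4 or 5; consider each.
Placing it in house 3 and house 5 leads to a contradiction, so it's in house 4.
Clue 11 places the drum player in house 3.
From clue 3, the saxophone player must be in house 2.
The only nationality still possible for house 1 is Brit.
By clue 2, the person who enjoys gardening is in house 1.
Clue 10: the Brazilian is in house 2.
The oboe player is in house 4 (clue 4).
Clue 6: the person who enjoys yoga is in house 4.
From clue 9, the harp player must be in house 5.
So house 1 gets trumpet for instrument.
By clue 7, the Australian is in house 3.
Clue 8: the person who enjoys origami is in house 3.
So house 2 gets photography for hobby.
That leaves pottery as the hobby for house 5.
The only nationality still possible for house 5 is Japanese.
So: house 1 = gardening/Brit/trumpet, house 2 = photography/Brazilian/saxophone, house 3 = origami/Australian/drum, house 4 = yoga/Greek/oboe, house 5 = pottery/Japanese/harp.

1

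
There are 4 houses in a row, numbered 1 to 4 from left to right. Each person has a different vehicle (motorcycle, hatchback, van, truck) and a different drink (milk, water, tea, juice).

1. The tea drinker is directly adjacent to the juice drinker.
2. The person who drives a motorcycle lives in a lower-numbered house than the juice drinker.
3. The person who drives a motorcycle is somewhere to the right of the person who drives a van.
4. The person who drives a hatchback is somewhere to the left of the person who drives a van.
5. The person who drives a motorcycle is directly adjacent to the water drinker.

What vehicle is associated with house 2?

van

By clue 4, the person who drives a hatchback is in house 1.
Clue 4 places the person who drives a van in house 2.
That leaves truck as the vehicle for house 4.
The juice drinker is in house 4 (clue 2).
So house 3 gets motorcycle for vehicle.
Clue 1: the tea drinker is in house 3.
House 1 drink: only milk fits.
So house 2 gets water for drink.
So: house 1 = hatchback/milk, house 2 = van/water, house 3 = motorcycle/tea, house 4 = truck/juice.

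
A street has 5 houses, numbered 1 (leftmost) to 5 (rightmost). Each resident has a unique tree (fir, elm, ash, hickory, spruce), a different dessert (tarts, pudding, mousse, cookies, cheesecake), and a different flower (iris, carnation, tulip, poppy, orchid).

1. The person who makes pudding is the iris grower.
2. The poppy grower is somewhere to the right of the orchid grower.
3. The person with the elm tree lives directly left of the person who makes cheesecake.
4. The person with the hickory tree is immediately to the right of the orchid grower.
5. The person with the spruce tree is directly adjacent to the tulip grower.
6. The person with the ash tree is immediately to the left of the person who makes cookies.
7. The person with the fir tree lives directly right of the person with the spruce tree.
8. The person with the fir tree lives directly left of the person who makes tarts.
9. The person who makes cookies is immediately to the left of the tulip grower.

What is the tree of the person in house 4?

elm

House 5 tree: only hickory fits.
Clue 4: the orchid grower is in house 4.
By clue 2, the poppy grower is in house 5.
From clue 5, the person with the spruce tree must be in house 2.
The tulip grower is in house 3 (clue 5).
The person with the fir tree is in house 3 (clue 7).
From clue 8, the person who makes tarts must be in house 4.
From clue 9, the person who makes cookies must be in house 2.
House 4 tree: only elm fits.
From clue 1, the person who makes pudding must be in house 1.
Clue 1 places the iris grower in house 1.
Clue 3 places the person who makes cheesecake in house 5.
The only tree still possible for house 1 is ash.
So house 3 gets mousse for dessert.
So house 2 gets carnation for flower.
So: house 1 = ash/pudding/iris, house 2 = spruce/cookies/carnation, house 3 = fir/mousse/tulip, house 4 = elm/tarts/orchid, house 5 = hickory/cheesecake/poppy.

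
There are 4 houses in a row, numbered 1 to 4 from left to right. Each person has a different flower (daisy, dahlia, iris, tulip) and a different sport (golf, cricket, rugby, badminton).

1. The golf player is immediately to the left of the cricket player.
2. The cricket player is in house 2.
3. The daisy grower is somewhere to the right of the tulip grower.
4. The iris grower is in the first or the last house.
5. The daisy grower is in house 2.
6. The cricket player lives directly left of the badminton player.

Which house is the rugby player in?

4

The cricket player is in house 2 (clue 2).
Clue 5: the daisy grower is in house 2.
By clue 6, the badminton player is in house 3.
The only sport still possible for house 4 is rugby.
From clue 3, the tulip grower must be in house 1.
House 3's flower must be dahlia (nothing else left).
That leaves iris as the flower for house 4.
House 1 sport: only golf fits.
So: house 1 = tulip/golf, house 2 = daisy/cricket, house 3 = dahlia/badminton, house 4 = iris/rugby.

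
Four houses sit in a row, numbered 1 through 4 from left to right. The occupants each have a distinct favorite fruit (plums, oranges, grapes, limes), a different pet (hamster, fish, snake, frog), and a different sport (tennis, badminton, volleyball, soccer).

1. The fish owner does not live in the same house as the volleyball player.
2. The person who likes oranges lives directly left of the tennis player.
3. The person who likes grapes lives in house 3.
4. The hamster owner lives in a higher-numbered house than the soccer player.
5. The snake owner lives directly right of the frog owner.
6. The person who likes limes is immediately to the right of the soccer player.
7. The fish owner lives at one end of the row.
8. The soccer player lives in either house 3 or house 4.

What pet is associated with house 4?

hamster

Clue 3: the person who likes grapes is in house 3.
Clue 8: the soccer player is in house 3.
Clue 2: the person who likes oranges is in house 1.
From clue 2, the tennis player must be in house 2.
The hamster owner is in house 4 (clue 4).
From clue 6, the person who likes limes must be in house 4.
House 2 favorite fruit: only plums fits.
House 1's pet must be fish (nothing else left).
Clue 1 places the volleyball player in house 4.
Clue 5: the snake owner is in house 3.
By clue 5, the frog owner is in house 2.
House 1 sport: only badminton fits.
So: house 1 = oranges/fish/badminton, house 2 = plums/frog/tennis, house 3 = grapes/snake/soccer, house 4 = limes/hamster/volleyball.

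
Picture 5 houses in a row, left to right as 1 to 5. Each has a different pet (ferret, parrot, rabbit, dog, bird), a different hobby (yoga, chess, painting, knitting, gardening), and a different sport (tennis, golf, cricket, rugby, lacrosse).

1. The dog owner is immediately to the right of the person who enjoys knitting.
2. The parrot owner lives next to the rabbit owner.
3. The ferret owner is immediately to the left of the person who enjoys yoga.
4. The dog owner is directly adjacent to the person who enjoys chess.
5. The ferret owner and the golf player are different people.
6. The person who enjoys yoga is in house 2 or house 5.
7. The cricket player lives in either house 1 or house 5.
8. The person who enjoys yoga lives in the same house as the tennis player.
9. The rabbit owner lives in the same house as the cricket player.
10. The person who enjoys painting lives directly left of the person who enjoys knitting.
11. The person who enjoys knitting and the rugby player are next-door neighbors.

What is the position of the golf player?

The ferret owner is narrowed to house 1 or 4; consider each.
Placing it in house 1 leads to a contradiction, so it's in house 4.
By clue 3, the person who enjoys yoga is in house 5.
From clue 8, the tennis player must be in house 5.
That leaves parrot as the pet for house 2.
So house 1 gets cricket for sport.
Clue 2: the rabbit owner is in house 1.
The rugby player is in house 3 (clue 11).
House 4 sport: only lacrosse fits.
House 2 sport: only golf fits.
The bird owner is narrowed to house 3 or 5; consider each.
Placing it in house 3 leads to a contradiction, so it's in house 5.
So house 3 gets dog for pet.
By clue 1, the person who enjoys knitting is in house 2.
Clue 10 places the person who enjoys painting in house 1.
The only hobby still possible for house 3 is gardening.
So house 4 gets chess for hobby.
So: house 1 = rabbit/painting/cricket, house 2 = parrot/knitting/golf, house 3 = dog/gardening/rugby, house 4 = ferret/chess/lacrosse, house 5 = bird/yoga/tennis.

2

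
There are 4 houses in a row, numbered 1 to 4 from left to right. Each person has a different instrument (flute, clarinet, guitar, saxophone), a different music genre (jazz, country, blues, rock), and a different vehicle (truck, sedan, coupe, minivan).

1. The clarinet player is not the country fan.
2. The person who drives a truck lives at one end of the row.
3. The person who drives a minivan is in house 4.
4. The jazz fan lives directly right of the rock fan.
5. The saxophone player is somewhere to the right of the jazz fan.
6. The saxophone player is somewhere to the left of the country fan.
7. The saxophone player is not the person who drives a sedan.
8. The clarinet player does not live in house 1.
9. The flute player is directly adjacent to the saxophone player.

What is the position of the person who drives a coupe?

3

Clue 3: the person who drives a minivan is in house 4.
From clue 6, the saxophone player must be in house 3.
By clue 6, the country fan is in house 4.
So house 1 gets guitar for instrument.
House 3's vehicle must be coupe (nothing else left).
By clue 1, the clarinet player is in house 2.
Clue 5 places the jazz fan in house 2.
So house 4 gets flute for instrument.
House 1 music genre: only rock fits.
That leaves blues as the music genre for house 3.
That leaves truck as the vehicle for house 1.
House 2 vehicle: only sedan fits.
So: house 1 = guitar/rock/truck, house 2 = clarinet/jazz/sedan, house 3 = saxophone/blues/coupe, house 4 = flute/country/minivan.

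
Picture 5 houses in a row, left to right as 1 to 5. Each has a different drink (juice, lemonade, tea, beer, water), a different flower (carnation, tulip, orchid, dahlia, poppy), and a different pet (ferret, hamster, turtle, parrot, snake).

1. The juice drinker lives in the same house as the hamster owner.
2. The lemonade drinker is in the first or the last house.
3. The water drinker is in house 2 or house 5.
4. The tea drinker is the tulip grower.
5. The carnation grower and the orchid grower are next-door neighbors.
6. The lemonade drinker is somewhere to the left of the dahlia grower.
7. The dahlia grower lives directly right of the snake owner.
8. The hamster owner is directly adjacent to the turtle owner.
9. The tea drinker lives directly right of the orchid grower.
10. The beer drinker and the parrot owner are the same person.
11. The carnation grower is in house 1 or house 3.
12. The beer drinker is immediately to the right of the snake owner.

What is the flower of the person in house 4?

Clue 6: the lemonade drinker is in house 1.
The tea drinker is narrowed to house 3 or 5; consider each.
Placing it in house 5 leads to a contradiction, so it's in house 3.
Clue 4: the tulip grower is in house 3.
Clue 9 places the orchid grower in house 2.
House 1 flower: only carnation fits.
The beer drinker is narrowed to house 4 or 5; consider each.
Placing it in house 5 leads to a contradiction, so it's in house 4.
By clue 10, the parrot owner is in house 4.
The snake owner is in house 3 (clue 12).
From clue 7, the dahlia grower must be in house 4.
The hamster owner is in house 2 (clue 8).
From clue 8, the turtle owner must be in house 1.
So house 5 gets poppy for flower.
House 5 pet: only ferret fits.
The juice drinker is in house 2 (clue 1).
That leaves water as the drink for house 5.
So: house 1 = lemonade/carnation/turtle, house 2 = juice/orchid/hamster, house 3 = tea/tulip/snake, house 4 = beer/dahlia/parrot, house 5 = water/poppy/ferret.

dahlia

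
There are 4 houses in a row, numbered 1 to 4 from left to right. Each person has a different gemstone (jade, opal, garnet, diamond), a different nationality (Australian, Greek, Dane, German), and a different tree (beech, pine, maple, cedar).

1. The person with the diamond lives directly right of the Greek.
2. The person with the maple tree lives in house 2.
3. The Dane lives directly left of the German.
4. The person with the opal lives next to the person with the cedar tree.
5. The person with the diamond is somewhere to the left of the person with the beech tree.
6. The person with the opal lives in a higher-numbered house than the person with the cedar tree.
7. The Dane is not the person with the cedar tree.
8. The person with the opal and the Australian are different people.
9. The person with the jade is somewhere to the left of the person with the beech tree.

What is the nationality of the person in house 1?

Australian

The person with the maple tree is in house 2 (clue 2).
The person with the diamond is narrowed to house 2 or 3; consider each.
Placing it in house 2 leads to a contradiction, so it's in house 3.
The Greek is in house 2 (clue 1).
Clue 5 places the person with the beech tree in house 4.
The Dane is in house 3 (clue 3).
Clue 3: the German is in house 4.
Clue 7 places the person with the cedar tree in house 1.
The only nationality still possible for house 1 is Australian.
House 3's tree must be pine (nothing else left).
From clue 4, the person with the opal must be in house 2.
So house 4 gets garnet for gemstone.
That leaves jade as the gemstone for house 1.
So: house 1 = jade/Australian/cedar, house 2 = opal/Greek/maple, house 3 = diamond/Dane/pine, house 4 = garnet/German/beech.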